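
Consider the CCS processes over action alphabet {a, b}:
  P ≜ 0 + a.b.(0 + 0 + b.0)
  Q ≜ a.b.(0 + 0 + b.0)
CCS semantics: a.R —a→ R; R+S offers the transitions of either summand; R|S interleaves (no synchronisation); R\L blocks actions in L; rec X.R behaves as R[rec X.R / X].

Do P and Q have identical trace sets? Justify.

P's transition system — 4 states:
  m0 = 0 + a.b.(0 + 0 + b.0) → -a-> m1
  m1 = b.(0 + 0 + b.0) → -b-> m2
  m2 = 0 + 0 + b.0 → -b-> m3
  m3 = 0 → ·
Q's transition system — 4 states:
  n0 = a.b.(0 + 0 + b.0) → -a-> n1
  n1 = b.(0 + 0 + b.0) → -b-> n2
  n2 = 0 + 0 + b.0 → -b-> n3
  n3 = 0 → ·
Partition-refinement fixed point:
  B0 = {m0, n0}
  B1 = {m1, n1}
  B2 = {m2, n2}
  B3 = {m3, n3}
m0 ∈ B0, n0 ∈ B0 → same block
Bisimilar ⇒ trace-equivalent.

traces(P) = traces(Q)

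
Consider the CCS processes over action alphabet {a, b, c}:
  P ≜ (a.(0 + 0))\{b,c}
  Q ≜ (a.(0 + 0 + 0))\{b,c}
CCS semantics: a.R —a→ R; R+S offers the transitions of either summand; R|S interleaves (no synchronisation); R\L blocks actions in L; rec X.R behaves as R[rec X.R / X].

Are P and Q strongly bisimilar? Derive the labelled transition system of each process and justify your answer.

P ~ Q

Reachable graph of P (2 states):
  u0 = (a.(0 + 0))\{b,c} → =a=> u1
  u1 = (0 + 0)\{b,c} → ·
Reachable graph of Q (2 states):
  v0 = (a.(0 + 0 + 0))\{b,c} → =a=> v1
  v1 = (0 + 0 + 0)\{b,c} → ·
Partition-refinement fixed point:
  B0 = {u0, v0}
  B1 = {u1, v1}
u0 ∈ B0, v0 ∈ B0 → same block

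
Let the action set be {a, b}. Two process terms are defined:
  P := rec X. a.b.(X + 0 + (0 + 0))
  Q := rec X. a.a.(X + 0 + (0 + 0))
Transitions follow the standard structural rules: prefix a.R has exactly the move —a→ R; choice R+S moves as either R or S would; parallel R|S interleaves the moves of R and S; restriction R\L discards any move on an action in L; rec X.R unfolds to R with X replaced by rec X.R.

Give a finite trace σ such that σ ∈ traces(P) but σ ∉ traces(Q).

ab

P's transition system — 3 states:
  u0 = rec X. a.b.(X + 0 + (0 + 0)) | -a-> u1
  u1 = b.((rec X. a.b.(X + 0 + (0 + 0))) + 0 + (0 + 0)) | -b-> u2
  u2 = (rec X. a.b.(X + 0 + (0 + 0))) + 0 + (0 + 0) | -a-> u1
Q's transition system — 3 states:
  v0 = rec X. a.a.(X + 0 + (0 + 0)) | -a-> v1
  v1 = a.((rec X. a.a.(X + 0 + (0 + 0))) + 0 + (0 + 0)) | -a-> v2
  v2 = (rec X. a.a.(X + 0 + (0 + 0))) + 0 + (0 + 0) | -a-> v1
Trace ⟨ab⟩ through P, begin at {u0}:
  [1] a ⇒ {u1}
  [2] b ⇒ {u2}
  P completes σ.
Trace ⟨ab⟩ through Q, begin at {v0}:
  [1] a ⇒ {v1}
  [2] b ⇒ ∅  — Q cannot continue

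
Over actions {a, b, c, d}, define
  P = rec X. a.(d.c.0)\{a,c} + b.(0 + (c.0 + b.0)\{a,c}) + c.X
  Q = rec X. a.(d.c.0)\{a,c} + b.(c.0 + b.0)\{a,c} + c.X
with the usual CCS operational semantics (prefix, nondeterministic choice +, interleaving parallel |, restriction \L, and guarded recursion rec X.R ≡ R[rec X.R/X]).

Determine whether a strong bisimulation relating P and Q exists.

Reachable graph of P (5 states):
  s0 = rec X. a.(d.c.0)\{a,c} + b.(0 + (c.0 + b.0)\{a,c}) + c.X → -a-> s1, -b-> s2, -c-> s0
  s1 = (d.c.0)\{a,c} → -d-> s3
  s2 = 0 + (c.0 + b.0)\{a,c} → -b-> s4
  s3 = (c.0)\{a,c} → stopped
  s4 = 0\{a,c} → stopped
Reachable graph of Q (5 states):
  t0 = rec X. a.(d.c.0)\{a,c} + b.(c.0 + b.0)\{a,c} + c.X → -a-> t1, -b-> t2, -c-> t0
  t1 = (d.c.0)\{a,c} → -d-> t3
  t2 = (c.0 + b.0)\{a,c} → -b-> t4
  t3 = (c.0)\{a,c} → stopped
  t4 = 0\{a,c} → stopped
Partition-refinement fixed point:
  B0 = {s0, t0}
  B1 = {s2, t2}
  B2 = {s3, s4, t3, t4}
  B3 = {s1, t1}
s0 ∈ B0, t0 ∈ B0 → same block

bisimilar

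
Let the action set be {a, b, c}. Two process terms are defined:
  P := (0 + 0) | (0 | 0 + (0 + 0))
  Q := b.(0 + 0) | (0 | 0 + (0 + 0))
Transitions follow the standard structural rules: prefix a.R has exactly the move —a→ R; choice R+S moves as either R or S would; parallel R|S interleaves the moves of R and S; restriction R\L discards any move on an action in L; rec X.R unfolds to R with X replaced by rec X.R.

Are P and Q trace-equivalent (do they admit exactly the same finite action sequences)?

Reachable graph of P (1 states):
  u0 = (0 + 0) | (0 | 0 + (0 + 0)) :: ·
Reachable graph of Q (2 states):
  v0 = b.(0 + 0) | (0 | 0 + (0 + 0)) :: =b=> v1
  v1 = (0 + 0) | (0 | 0 + (0 + 0)) :: ·
Trace ⟨b⟩ through Q, begin at {v0}:
  [1] b ⇒ {v1}
  — Q admits the full trace.
Trace ⟨b⟩ through P, begin at {u0}:
  [1] b ⇒ ∅  — P cannot continue

trace-distinct — witness ⟨b⟩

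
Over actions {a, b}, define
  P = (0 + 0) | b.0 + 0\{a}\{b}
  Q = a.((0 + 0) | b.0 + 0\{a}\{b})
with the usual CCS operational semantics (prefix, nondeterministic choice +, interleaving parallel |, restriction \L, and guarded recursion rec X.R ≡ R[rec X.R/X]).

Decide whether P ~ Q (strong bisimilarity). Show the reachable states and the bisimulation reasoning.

LTS(P): 2 reachable states
  u0 = (0 + 0) | b.0 + 0\{a}\{b} | -b-> u1
  u1 = (0 + 0) | 0 | ·
LTS(Q): 3 reachable states
  v0 = a.((0 + 0) | b.0 + 0\{a}\{b}) | -a-> v1
  v1 = (0 + 0) | b.0 + 0\{a}\{b} | -b-> v2
  v2 = (0 + 0) | 0 | ·
Bisimilarity quotient blocks:
  B0 = {u0, v1}
  B1 = {u1, v2}
  B2 = {v0}
u0 ∈ B0, v0 ∈ B2 → different blocks

NO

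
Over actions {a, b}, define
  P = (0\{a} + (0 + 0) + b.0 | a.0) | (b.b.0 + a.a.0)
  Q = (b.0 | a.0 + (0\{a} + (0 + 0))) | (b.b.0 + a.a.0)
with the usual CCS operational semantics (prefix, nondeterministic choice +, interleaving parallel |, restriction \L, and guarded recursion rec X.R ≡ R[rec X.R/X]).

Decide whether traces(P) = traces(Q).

Reachable graph of P (16 states):
  s0 = (0\{a} + (0 + 0) + b.0 | a.0) | (b.b.0 + a.a.0) has moves =a=> s1, =a=> s2, =b=> s3, =b=> s4
  s1 = (0\{a} + (0 + 0) + b.0 | a.0) | a.0 has moves =a=> s5, =a=> s6, =b=> s7
  s2 = b.0 | 0 | (b.b.0 + a.a.0) has moves =a=> s6, =b=> s8, =b=> s9
  s3 = (0\{a} + (0 + 0) + b.0 | a.0) | b.0 has moves =a=> s9, =b=> s10, =b=> s5
  s4 = 0 | a.0 | (b.b.0 + a.a.0) has moves =a=> s7, =a=> s8, =b=> s10
  s5 = (0\{a} + (0 + 0) + b.0 | a.0) | 0 has moves =a=> s11, =b=> s12
  s6 = b.0 | 0 | a.0 has moves =a=> s11, =b=> s13
  s7 = 0 | a.0 | a.0 has moves =a=> s12, =a=> s13
  s8 = 0 | 0 | (b.b.0 + a.a.0) has moves =a=> s13, =b=> s14
  s9 = b.0 | 0 | b.0 has moves =b=> s11, =b=> s14
  s10 = 0 | a.0 | b.0 has moves =a=> s14, =b=> s12
  s11 = b.0 | 0 | 0 has moves =b=> s15
  s12 = 0 | a.0 | 0 has moves =a=> s15
  s13 = 0 | 0 | a.0 has moves =a=> s15
  s14 = 0 | 0 | b.0 has moves =b=> s15
  s15 = 0 | 0 | 0 has moves ∅
Reachable graph of Q (16 states):
  t0 = (b.0 | a.0 + (0\{a} + (0 + 0))) | (b.b.0 + a.a.0) has moves =a=> t1, =a=> t2, =b=> t3, =b=> t4
  t1 = (b.0 | a.0 + (0\{a} + (0 + 0))) | a.0 has moves =a=> t5, =a=> t6, =b=> t7
  t2 = b.0 | 0 | (b.b.0 + a.a.0) has moves =a=> t6, =b=> t8, =b=> t9
  t3 = (b.0 | a.0 + (0\{a} + (0 + 0))) | b.0 has moves =a=> t9, =b=> t10, =b=> t5
  t4 = 0 | a.0 | (b.b.0 + a.a.0) has moves =a=> t7, =a=> t8, =b=> t10
  t5 = (b.0 | a.0 + (0\{a} + (0 + 0))) | 0 has moves =a=> t11, =b=> t12
  t6 = b.0 | 0 | a.0 has moves =a=> t11, =b=> t13
  t7 = 0 | a.0 | a.0 has moves =a=> t12, =a=> t13
  t8 = 0 | 0 | (b.b.0 + a.a.0) has moves =a=> t13, =b=> t14
  t9 = b.0 | 0 | b.0 has moves =b=> t11, =b=> t14
  t10 = 0 | a.0 | b.0 has moves =a=> t14, =b=> t12
  t11 = b.0 | 0 | 0 has moves =b=> t15
  t12 = 0 | a.0 | 0 has moves =a=> t15
  t13 = 0 | 0 | a.0 has moves =a=> t15
  t14 = 0 | 0 | b.0 has moves =b=> t15
  t15 = 0 | 0 | 0 has moves ∅
Bisimilarity quotient blocks:
  B0 = {s0, t0}
  B1 = {s1, t1}
  B2 = {s10, s5, s6, t10, t5, t6}
  B3 = {s12, s13, t12, t13}
  B4 = {s15, t15}
  B5 = {s11, s14, t11, t14}
  B6 = {s7, t7}
  B7 = {s3, t3}
  B8 = {s9, t9}
  B9 = {s4, t4}
  B10 = {s8, t8}
  B11 = {s2, t2}
s0 ∈ B0, t0 ∈ B0 → same block
Bisimilar ⇒ trace-equivalent.

trace-equivalent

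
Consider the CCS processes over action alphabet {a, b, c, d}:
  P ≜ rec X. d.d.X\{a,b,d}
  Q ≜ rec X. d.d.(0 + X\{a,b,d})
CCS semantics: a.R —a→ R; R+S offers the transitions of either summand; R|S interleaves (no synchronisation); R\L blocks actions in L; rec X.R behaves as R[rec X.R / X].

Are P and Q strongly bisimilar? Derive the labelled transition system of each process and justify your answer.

P's transition system — 3 states:
  p0 = rec X. d.d.X\{a,b,d} has moves --d--▸ p1
  p1 = d.(rec X. d.d.X\{a,b,d})\{a,b,d} has moves --d--▸ p2
  p2 = (rec X. d.d.X\{a,b,d})\{a,b,d} has moves ·
Q's transition system — 3 states:
  q0 = rec X. d.d.(0 + X\{a,b,d}) has moves --d--▸ q1
  q1 = d.(0 + (rec X. d.d.(0 + X\{a,b,d}))\{a,b,d}) has moves --d--▸ q2
  q2 = 0 + (rec X. d.d.(0 + X\{a,b,d}))\{a,b,d} has moves ·
Coarsest stable partition (strong bisimilarity classes):
  B0 = {p0, q0}
  B1 = {p1, q1}
  B2 = {p2, q2}
p0 ∈ B0, q0 ∈ B0 → same block

YES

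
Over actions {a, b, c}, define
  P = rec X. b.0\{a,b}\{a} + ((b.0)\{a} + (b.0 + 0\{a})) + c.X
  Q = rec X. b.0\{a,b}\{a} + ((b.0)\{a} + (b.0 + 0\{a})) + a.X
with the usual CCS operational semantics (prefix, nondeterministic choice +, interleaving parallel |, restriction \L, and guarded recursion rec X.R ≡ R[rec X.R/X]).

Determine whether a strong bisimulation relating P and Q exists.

P ≁ Q

Reachable graph of P (4 states):
  m0 = rec X. b.0\{a,b}\{a} + ((b.0)\{a} + (b.0 + 0\{a})) + c.X | --b--▸ m1, --b--▸ m2, --b--▸ m3, --c--▸ m0
  m1 = 0 | ∅
  m2 = 0\{a,b}\{a} | ∅
  m3 = 0\{a} | ∅
Reachable graph of Q (4 states):
  n0 = rec X. b.0\{a,b}\{a} + ((b.0)\{a} + (b.0 + 0\{a})) + a.X | --a--▸ n0, --b--▸ n1, --b--▸ n2, --b--▸ n3
  n1 = 0 | ∅
  n2 = 0\{a,b}\{a} | ∅
  n3 = 0\{a} | ∅
Partition-refinement fixed point:
  B0 = {m0}
  B1 = {m1, m2, m3, n1, n2, n3}
  B2 = {n0}
m0 ∈ B0, n0 ∈ B2 → different blocks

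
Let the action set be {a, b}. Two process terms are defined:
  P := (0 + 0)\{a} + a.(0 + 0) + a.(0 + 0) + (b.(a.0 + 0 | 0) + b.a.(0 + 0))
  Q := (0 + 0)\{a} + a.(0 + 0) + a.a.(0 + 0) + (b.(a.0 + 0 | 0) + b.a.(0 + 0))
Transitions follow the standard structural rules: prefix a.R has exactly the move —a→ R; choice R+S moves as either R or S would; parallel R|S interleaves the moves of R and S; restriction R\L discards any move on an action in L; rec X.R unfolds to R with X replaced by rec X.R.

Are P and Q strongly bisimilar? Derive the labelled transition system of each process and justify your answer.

LTS(P): 5 reachable states
  u0 = (0 + 0)\{a} + a.(0 + 0) + a.(0 + 0) + (b.(a.0 + 0 | 0) + b.a.(0 + 0)) | —a→ u1, —b→ u2, —b→ u3
  u1 = 0 + 0 | ∅
  u2 = a.(0 + 0) | —a→ u1
  u3 = a.0 + 0 | 0 | —a→ u4
  u4 = 0 | ∅
LTS(Q): 5 reachable states
  v0 = (0 + 0)\{a} + a.(0 + 0) + a.a.(0 + 0) + (b.(a.0 + 0 | 0) + b.a.(0 + 0)) | —a→ v1, —a→ v2, —b→ v2, —b→ v3
  v1 = 0 + 0 | ∅
  v2 = a.(0 + 0) | —a→ v1
  v3 = a.0 + 0 | 0 | —a→ v4
  v4 = 0 | ∅
Partition-refinement fixed point:
  B0 = {u0}
  B1 = {u1, u4, v1, v4}
  B2 = {u2, u3, v2, v3}
  B3 = {v0}
u0 ∈ B0, v0 ∈ B3 → different blocks

not bisimilar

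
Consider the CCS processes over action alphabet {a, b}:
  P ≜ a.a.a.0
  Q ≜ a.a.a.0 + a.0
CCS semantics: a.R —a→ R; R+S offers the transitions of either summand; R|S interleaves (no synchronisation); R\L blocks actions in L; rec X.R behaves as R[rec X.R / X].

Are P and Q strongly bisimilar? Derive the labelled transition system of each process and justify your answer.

LTS(P): 4 reachable states
  p0 = a.a.a.0 :: —a→ p1
  p1 = a.a.0 :: —a→ p2
  p2 = a.0 :: —a→ p3
  p3 = 0 :: deadlocked
LTS(Q): 4 reachable states
  q0 = a.a.a.0 + a.0 :: —a→ q1, —a→ q2
  q1 = 0 :: deadlocked
  q2 = a.a.0 :: —a→ q3
  q3 = a.0 :: —a→ q1
Coarsest stable partition (strong bisimilarity classes):
  B0 = {p0}
  B1 = {p1, q2}
  B2 = {p2, q3}
  B3 = {p3, q1}
  B4 = {q0}
p0 ∈ B0, q0 ∈ B4 → different blocks

NO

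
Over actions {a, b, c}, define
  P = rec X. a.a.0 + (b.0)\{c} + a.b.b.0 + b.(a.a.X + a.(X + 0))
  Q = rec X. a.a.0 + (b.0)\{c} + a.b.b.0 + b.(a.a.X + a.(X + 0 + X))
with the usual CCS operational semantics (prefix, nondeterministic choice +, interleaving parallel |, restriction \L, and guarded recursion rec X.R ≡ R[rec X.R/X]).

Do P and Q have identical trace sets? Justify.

YES

P's transition system — 9 states:
  p0 = rec X. a.a.0 + (b.0)\{c} + a.b.b.0 + b.(a.a.X + a.(X + 0)) | =a=> p1, =a=> p2, =b=> p3, =b=> p4
  p1 = a.0 | =a=> p5
  p2 = b.b.0 | =b=> p6
  p3 = 0\{c} | stopped
  p4 = a.a.(rec X. a.a.0 + (b.0)\{c} + a.b.b.0 + b.(a.a.X + a.(X + 0))) + a.((rec X. a.a.0 + (b.0)\{c} + a.b.b.0 + b.(a.a.X + a.(X + 0))) + 0) | =a=> p7, =a=> p8
  p5 = 0 | stopped
  p6 = b.0 | =b=> p5
  p7 = (rec X. a.a.0 + (b.0)\{c} + a.b.b.0 + b.(a.a.X + a.(X + 0))) + 0 | =a=> p1, =a=> p2, =b=> p3, =b=> p4
  p8 = a.(rec X. a.a.0 + (b.0)\{c} + a.b.b.0 + b.(a.a.X + a.(X + 0))) | =a=> p0
Q's transition system — 9 states:
  q0 = rec X. a.a.0 + (b.0)\{c} + a.b.b.0 + b.(a.a.X + a.(X + 0 + X)) | =a=> q1, =a=> q2, =b=> q3, =b=> q4
  q1 = a.0 | =a=> q5
  q2 = b.b.0 | =b=> q6
  q3 = 0\{c} | stopped
  q4 = a.a.(rec X. a.a.0 + (b.0)\{c} + a.b.b.0 + b.(a.a.X + a.(X + 0 + X))) + a.((rec X. a.a.0 + (b.0)\{c} + a.b.b.0 + b.(a.a.X + a.(X + 0 + X))) + 0 + (rec X. a.a.0 + (b.0)\{c} + a.b.b.0 + b.(a.a.X + a.(X + 0 + X)))) | =a=> q7, =a=> q8
  q5 = 0 | stopped
  q6 = b.0 | =b=> q5
  q7 = (rec X. a.a.0 + (b.0)\{c} + a.b.b.0 + b.(a.a.X + a.(X + 0 + X))) + 0 + (rec X. a.a.0 + (b.0)\{c} + a.b.b.0 + b.(a.a.X + a.(X + 0 + X))) | =a=> q1, =a=> q2, =b=> q3, =b=> q4
  q8 = a.(rec X. a.a.0 + (b.0)\{c} + a.b.b.0 + b.(a.a.X + a.(X + 0 + X))) | =a=> q0
Partition-refinement fixed point:
  B0 = {p0, p7, q0, q7}
  B1 = {p2, q2}
  B2 = {p6, q6}
  B3 = {p3, p5, q3, q5}
  B4 = {p4, q4}
  B5 = {p8, q8}
  B6 = {p1, q1}
p0 ∈ B0, q0 ∈ B0 → same block
Bisimilar ⇒ trace-equivalent.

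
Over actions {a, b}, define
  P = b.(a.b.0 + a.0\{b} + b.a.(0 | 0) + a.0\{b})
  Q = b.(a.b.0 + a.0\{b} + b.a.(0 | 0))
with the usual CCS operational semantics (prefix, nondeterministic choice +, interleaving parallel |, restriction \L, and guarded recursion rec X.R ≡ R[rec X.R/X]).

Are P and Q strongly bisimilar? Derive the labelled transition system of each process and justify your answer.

P's transition system — 7 states:
  s0 = b.(a.b.0 + a.0\{b} + b.a.(0 | 0) + a.0\{b}) | —b→ s1
  s1 = a.b.0 + a.0\{b} + b.a.(0 | 0) + a.0\{b} | —a→ s2, —a→ s3, —b→ s4
  s2 = 0\{b} | (no moves)
  s3 = b.0 | —b→ s5
  s4 = a.(0 | 0) | —a→ s6
  s5 = 0 | (no moves)
  s6 = 0 | 0 | (no moves)
Q's transition system — 7 states:
  t0 = b.(a.b.0 + a.0\{b} + b.a.(0 | 0)) | —b→ t1
  t1 = a.b.0 + a.0\{b} + b.a.(0 | 0) | —a→ t2, —a→ t3, —b→ t4
  t2 = 0\{b} | (no moves)
  t3 = b.0 | —b→ t5
  t4 = a.(0 | 0) | —a→ t6
  t5 = 0 | (no moves)
  t6 = 0 | 0 | (no moves)
Partition-refinement fixed point:
  B0 = {s0, t0}
  B1 = {s1, t1}
  B2 = {s3, t3}
  B3 = {s2, s5, s6, t2, t5, t6}
  B4 = {s4, t4}
s0 ∈ B0, t0 ∈ B0 → same block

YES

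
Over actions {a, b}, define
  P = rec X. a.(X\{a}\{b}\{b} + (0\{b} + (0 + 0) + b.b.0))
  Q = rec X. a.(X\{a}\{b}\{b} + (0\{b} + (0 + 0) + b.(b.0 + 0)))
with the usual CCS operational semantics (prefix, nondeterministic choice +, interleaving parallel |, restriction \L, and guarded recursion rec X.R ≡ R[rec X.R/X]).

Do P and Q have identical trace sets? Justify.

YES

P's transition system — 4 states:
  s0 = rec X. a.(X\{a}\{b}\{b} + (0\{b} + (0 + 0) + b.b.0)) | -a-> s1
  s1 = (rec X. a.(X\{a}\{b}\{b} + (0\{b} + (0 + 0) + b.b.0)))\{a}\{b}\{b} + (0\{b} + (0 + 0) + b.b.0) | -b-> s2
  s2 = b.0 | -b-> s3
  s3 = 0 | ·
Q's transition system — 4 states:
  t0 = rec X. a.(X\{a}\{b}\{b} + (0\{b} + (0 + 0) + b.(b.0 + 0))) | -a-> t1
  t1 = (rec X. a.(X\{a}\{b}\{b} + (0\{b} + (0 + 0) + b.(b.0 + 0))))\{a}\{b}\{b} + (0\{b} + (0 + 0) + b.(b.0 + 0)) | -b-> t2
  t2 = b.0 + 0 | -b-> t3
  t3 = 0 | ·
Coarsest stable partition (strong bisimilarity classes):
  B0 = {s0, t0}
  B1 = {s1, t1}
  B2 = {s2, t2}
  B3 = {s3, t3}
s0 ∈ B0, t0 ∈ B0 → same block
Bisimilar ⇒ trace-equivalent.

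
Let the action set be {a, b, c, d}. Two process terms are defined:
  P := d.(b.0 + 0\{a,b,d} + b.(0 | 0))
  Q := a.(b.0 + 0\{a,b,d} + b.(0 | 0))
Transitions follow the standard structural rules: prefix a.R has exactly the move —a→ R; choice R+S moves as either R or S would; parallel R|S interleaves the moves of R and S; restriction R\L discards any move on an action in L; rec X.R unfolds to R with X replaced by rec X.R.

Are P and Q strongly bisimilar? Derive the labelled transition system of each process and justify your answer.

NO

LTS(P): 4 reachable states
  m0 = d.(b.0 + 0\{a,b,d} + b.(0 | 0)) :: -d-> m1
  m1 = b.0 + 0\{a,b,d} + b.(0 | 0) :: -b-> m2, -b-> m3
  m2 = 0 :: ∅
  m3 = 0 | 0 :: ∅
LTS(Q): 4 reachable states
  n0 = a.(b.0 + 0\{a,b,d} + b.(0 | 0)) :: -a-> n1
  n1 = b.0 + 0\{a,b,d} + b.(0 | 0) :: -b-> n2, -b-> n3
  n2 = 0 :: ∅
  n3 = 0 | 0 :: ∅
Bisimilarity quotient blocks:
  B0 = {m0}
  B1 = {m1, n1}
  B2 = {m2, m3, n2, n3}
  B3 = {n0}
m0 ∈ B0, n0 ∈ B3 → different blocks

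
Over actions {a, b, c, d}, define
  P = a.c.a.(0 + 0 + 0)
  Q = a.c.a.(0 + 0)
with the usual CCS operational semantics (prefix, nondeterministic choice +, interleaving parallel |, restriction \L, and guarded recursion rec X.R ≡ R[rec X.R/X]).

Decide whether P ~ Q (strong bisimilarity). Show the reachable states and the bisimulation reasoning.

YES

P's transition system — 4 states:
  m0 = a.c.a.(0 + 0 + 0) :: -a-> m1
  m1 = c.a.(0 + 0 + 0) :: -c-> m2
  m2 = a.(0 + 0 + 0) :: -a-> m3
  m3 = 0 + 0 + 0 :: ∅
Q's transition system — 4 states:
  n0 = a.c.a.(0 + 0) :: -a-> n1
  n1 = c.a.(0 + 0) :: -c-> n2
  n2 = a.(0 + 0) :: -a-> n3
  n3 = 0 + 0 :: ∅
Partition-refinement fixed point:
  B0 = {m0, n0}
  B1 = {m1, n1}
  B2 = {m2, n2}
  B3 = {m3, n3}
m0 ∈ B0, n0 ∈ B0 → same block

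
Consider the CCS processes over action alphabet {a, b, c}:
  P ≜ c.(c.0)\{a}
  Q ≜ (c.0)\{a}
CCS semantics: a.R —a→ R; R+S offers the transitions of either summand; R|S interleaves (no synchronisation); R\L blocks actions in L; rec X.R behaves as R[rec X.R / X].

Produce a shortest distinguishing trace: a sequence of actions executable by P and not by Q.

LTS(P): 3 reachable states
  s0 = c.(c.0)\{a} | =c=> s1
  s1 = (c.0)\{a} | =c=> s2
  s2 = 0\{a} | (no moves)
LTS(Q): 2 reachable states
  t0 = (c.0)\{a} | =c=> t1
  t1 = 0\{a} | (no moves)
Executing cc from P (initial set {s0}):
  [1] c ⇒ {s1}
  [2] c ⇒ {s2}
  ✓ P
Executing cc from Q (initial set {t0}):
  [1] c ⇒ {t1}
  [2] c ⇒ no successor for Q

cc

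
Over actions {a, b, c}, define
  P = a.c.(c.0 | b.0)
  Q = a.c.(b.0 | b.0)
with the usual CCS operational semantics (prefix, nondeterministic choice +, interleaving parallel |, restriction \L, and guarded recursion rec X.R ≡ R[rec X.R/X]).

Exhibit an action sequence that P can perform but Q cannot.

acc

LTS(P): 6 reachable states
  u0 = a.c.(c.0 | b.0) | —a→ u1
  u1 = c.(c.0 | b.0) | —c→ u2
  u2 = c.0 | b.0 | —b→ u3, —c→ u4
  u3 = c.0 | 0 | —c→ u5
  u4 = 0 | b.0 | —b→ u5
  u5 = 0 | 0 | (no moves)
LTS(Q): 6 reachable states
  v0 = a.c.(b.0 | b.0) | —a→ v1
  v1 = c.(b.0 | b.0) | —c→ v2
  v2 = b.0 | b.0 | —b→ v3, —b→ v4
  v3 = 0 | b.0 | —b→ v5
  v4 = b.0 | 0 | —b→ v5
  v5 = 0 | 0 | (no moves)
Run σ = ⟨acc⟩ on P: start {u0}
  step 1 (a): {u1}
  step 2 (c): {u2}
  step 3 (c): {u4}
  — P admits the full trace.
Run σ = ⟨acc⟩ on Q: start {v0}
  step 1 (a): {v1}
  step 2 (c): {v2}
  step 3 (c): ∅ (Q stuck)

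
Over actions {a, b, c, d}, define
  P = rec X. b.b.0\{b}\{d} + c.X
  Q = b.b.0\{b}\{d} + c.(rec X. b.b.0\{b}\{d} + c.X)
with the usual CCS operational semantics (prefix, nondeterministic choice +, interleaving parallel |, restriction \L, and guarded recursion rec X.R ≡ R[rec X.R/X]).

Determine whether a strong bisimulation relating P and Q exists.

P's transition system — 3 states:
  m0 = rec X. b.b.0\{b}\{d} + c.X :: =b=> m1, =c=> m0
  m1 = b.0\{b}\{d} :: =b=> m2
  m2 = 0\{b}\{d} :: deadlocked
Q's transition system — 4 states:
  n0 = b.b.0\{b}\{d} + c.(rec X. b.b.0\{b}\{d} + c.X) :: =b=> n1, =c=> n2
  n1 = b.0\{b}\{d} :: =b=> n3
  n2 = rec X. b.b.0\{b}\{d} + c.X :: =b=> n1, =c=> n2
  n3 = 0\{b}\{d} :: deadlocked
Coarsest stable partition (strong bisimilarity classes):
  B0 = {m0, n0, n2}
  B1 = {m1, n1}
  B2 = {m2, n3}
m0 ∈ B0, n0 ∈ B0 → same block

P ~ Q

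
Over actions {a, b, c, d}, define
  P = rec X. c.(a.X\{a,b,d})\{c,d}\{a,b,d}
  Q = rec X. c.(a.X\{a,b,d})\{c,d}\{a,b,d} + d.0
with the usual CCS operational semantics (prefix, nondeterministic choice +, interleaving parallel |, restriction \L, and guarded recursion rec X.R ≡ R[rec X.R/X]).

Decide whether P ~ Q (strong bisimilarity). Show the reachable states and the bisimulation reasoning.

LTS(P): 2 reachable states
  m0 = rec X. c.(a.X\{a,b,d})\{c,d}\{a,b,d} has moves =c=> m1
  m1 = (a.(rec X. c.(a.X\{a,b,d})\{c,d}\{a,b,d})\{a,b,d})\{c,d}\{a,b,d} has moves (no moves)
LTS(Q): 3 reachable states
  n0 = rec X. c.(a.X\{a,b,d})\{c,d}\{a,b,d} + d.0 has moves =c=> n1, =d=> n2
  n1 = (a.(rec X. c.(a.X\{a,b,d})\{c,d}\{a,b,d} + d.0)\{a,b,d})\{c,d}\{a,b,d} has moves (no moves)
  n2 = 0 has moves (no moves)
Bisimilarity quotient blocks:
  B0 = {m0}
  B1 = {m1, n1, n2}
  B2 = {n0}
m0 ∈ B0, n0 ∈ B2 → different blocks

not bisimilar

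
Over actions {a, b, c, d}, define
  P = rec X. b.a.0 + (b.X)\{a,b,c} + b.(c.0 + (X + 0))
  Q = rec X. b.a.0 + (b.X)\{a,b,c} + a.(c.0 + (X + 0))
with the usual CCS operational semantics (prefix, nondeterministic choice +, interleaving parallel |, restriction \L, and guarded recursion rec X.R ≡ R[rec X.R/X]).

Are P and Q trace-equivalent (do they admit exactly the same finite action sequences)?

trace-distinct — witness ⟨bb⟩

Reachable graph of P (4 states):
  p0 = rec X. b.a.0 + (b.X)\{a,b,c} + b.(c.0 + (X + 0)) → ··b··> p1, ··b··> p2
  p1 = a.0 → ··a··> p3
  p2 = c.0 + ((rec X. b.a.0 + (b.X)\{a,b,c} + b.(c.0 + (X + 0))) + 0) → ··b··> p1, ··b··> p2, ··c··> p3
  p3 = 0 → stopped
Reachable graph of Q (4 states):
  q0 = rec X. b.a.0 + (b.X)\{a,b,c} + a.(c.0 + (X + 0)) → ··a··> q1, ··b··> q2
  q1 = c.0 + ((rec X. b.a.0 + (b.X)\{a,b,c} + a.(c.0 + (X + 0))) + 0) → ··a··> q1, ··b··> q2, ··c··> q3
  q2 = a.0 → ··a··> q3
  q3 = 0 → stopped
Executing bb from P (initial set {p0}):
  after b @ step 1: {p1, p2}
  after b @ step 2: {p1, p2}
  — P admits the full trace.
Executing bb from Q (initial set {q0}):
  after b @ step 1: {q2}
  after b @ step 2: no successor for Q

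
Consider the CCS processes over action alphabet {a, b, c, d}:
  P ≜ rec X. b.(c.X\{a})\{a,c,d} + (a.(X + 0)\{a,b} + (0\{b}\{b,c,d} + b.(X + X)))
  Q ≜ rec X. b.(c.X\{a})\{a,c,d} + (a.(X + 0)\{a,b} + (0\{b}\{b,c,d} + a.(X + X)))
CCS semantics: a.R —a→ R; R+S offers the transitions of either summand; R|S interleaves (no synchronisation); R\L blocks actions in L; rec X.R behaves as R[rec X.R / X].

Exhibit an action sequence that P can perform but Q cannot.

Reachable graph of P (4 states):
  m0 = rec X. b.(c.X\{a})\{a,c,d} + (a.(X + 0)\{a,b} + (0\{b}\{b,c,d} + b.(X + X))) has moves —a→ m1, —b→ m2, —b→ m3
  m1 = ((rec X. b.(c.X\{a})\{a,c,d} + (a.(X + 0)\{a,b} + (0\{b}\{b,c,d} + b.(X + X)))) + 0)\{a,b} has moves ·
  m2 = (c.(rec X. b.(c.X\{a})\{a,c,d} + (a.(X + 0)\{a,b} + (0\{b}\{b,c,d} + b.(X + X))))\{a})\{a,c,d} has moves ·
  m3 = (rec X. b.(c.X\{a})\{a,c,d} + (a.(X + 0)\{a,b} + (0\{b}\{b,c,d} + b.(X + X)))) + (rec X. b.(c.X\{a})\{a,c,d} + (a.(X + 0)\{a,b} + (0\{b}\{b,c,d} + b.(X + X)))) has moves —a→ m1, —b→ m2, —b→ m3
Reachable graph of Q (4 states):
  n0 = rec X. b.(c.X\{a})\{a,c,d} + (a.(X + 0)\{a,b} + (0\{b}\{b,c,d} + a.(X + X))) has moves —a→ n1, —a→ n2, —b→ n3
  n1 = ((rec X. b.(c.X\{a})\{a,c,d} + (a.(X + 0)\{a,b} + (0\{b}\{b,c,d} + a.(X + X)))) + 0)\{a,b} has moves ·
  n2 = (rec X. b.(c.X\{a})\{a,c,d} + (a.(X + 0)\{a,b} + (0\{b}\{b,c,d} + a.(X + X)))) + (rec X. b.(c.X\{a})\{a,c,d} + (a.(X + 0)\{a,b} + (0\{b}\{b,c,d} + a.(X + X)))) has moves —a→ n1, —a→ n2, —b→ n3
  n3 = (c.(rec X. b.(c.X\{a})\{a,c,d} + (a.(X + 0)\{a,b} + (0\{b}\{b,c,d} + a.(X + X))))\{a})\{a,c,d} has moves ·
Trace ⟨ba⟩ through P, begin at {m0}:
  step 1 (b): {m2, m3}
  step 2 (a): {m1}
  P completes σ.
Trace ⟨ba⟩ through Q, begin at {n0}:
  step 1 (b): {n3}
  step 2 (a): ∅ (Q stuck)

ba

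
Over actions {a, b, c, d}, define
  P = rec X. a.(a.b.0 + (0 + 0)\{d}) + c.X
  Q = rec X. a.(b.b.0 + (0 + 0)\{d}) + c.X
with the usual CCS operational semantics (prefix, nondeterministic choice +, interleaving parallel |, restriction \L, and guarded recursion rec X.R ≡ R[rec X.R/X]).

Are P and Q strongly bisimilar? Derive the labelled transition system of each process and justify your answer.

Reachable graph of P (4 states):
  m0 = rec X. a.(a.b.0 + (0 + 0)\{d}) + c.X | =a=> m1, =c=> m0
  m1 = a.b.0 + (0 + 0)\{d} | =a=> m2
  m2 = b.0 | =b=> m3
  m3 = 0 | deadlocked
Reachable graph of Q (4 states):
  n0 = rec X. a.(b.b.0 + (0 + 0)\{d}) + c.X | =a=> n1, =c=> n0
  n1 = b.b.0 + (0 + 0)\{d} | =b=> n2
  n2 = b.0 | =b=> n3
  n3 = 0 | deadlocked
Partition-refinement fixed point:
  B0 = {m0}
  B1 = {m1}
  B2 = {m2, n2}
  B3 = {m3, n3}
  B4 = {n0}
  B5 = {n1}
m0 ∈ B0, n0 ∈ B4 → different blocks

P ≁ Q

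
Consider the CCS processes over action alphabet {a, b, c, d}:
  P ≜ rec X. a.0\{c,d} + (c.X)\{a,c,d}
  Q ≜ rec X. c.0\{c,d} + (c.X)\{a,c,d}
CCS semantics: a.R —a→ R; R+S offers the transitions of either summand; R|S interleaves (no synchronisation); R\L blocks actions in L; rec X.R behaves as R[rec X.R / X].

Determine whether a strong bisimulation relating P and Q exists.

NO

LTS(P): 2 reachable states
  p0 = rec X. a.0\{c,d} + (c.X)\{a,c,d} has moves ··a··> p1
  p1 = 0\{c,d} has moves deadlocked
LTS(Q): 2 reachable states
  q0 = rec X. c.0\{c,d} + (c.X)\{a,c,d} has moves ··c··> q1
  q1 = 0\{c,d} has moves deadlocked
Coarsest stable partition (strong bisimilarity classes):
  B0 = {p0}
  B1 = {p1, q1}
  B2 = {q0}
p0 ∈ B0, q0 ∈ B2 → different blocks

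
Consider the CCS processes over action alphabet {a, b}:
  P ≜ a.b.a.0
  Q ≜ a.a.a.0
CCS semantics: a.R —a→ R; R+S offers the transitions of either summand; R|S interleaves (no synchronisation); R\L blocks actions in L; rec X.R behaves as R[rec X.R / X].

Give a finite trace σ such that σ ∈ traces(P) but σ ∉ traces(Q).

P's transition system — 4 states:
  u0 = a.b.a.0 ⊢ =a=> u1
  u1 = b.a.0 ⊢ =b=> u2
  u2 = a.0 ⊢ =a=> u3
  u3 = 0 ⊢ ∅
Q's transition system — 4 states:
  v0 = a.a.a.0 ⊢ =a=> v1
  v1 = a.a.0 ⊢ =a=> v2
  v2 = a.0 ⊢ =a=> v3
  v3 = 0 ⊢ ∅
Executing ab from P (initial set {u0}):
  step 1 (a): {u1}
  step 2 (b): {u2}
  — P admits the full trace.
Executing ab from Q (initial set {v0}):
  step 1 (a): {v1}
  step 2 (b): ∅ (Q stuck)

ab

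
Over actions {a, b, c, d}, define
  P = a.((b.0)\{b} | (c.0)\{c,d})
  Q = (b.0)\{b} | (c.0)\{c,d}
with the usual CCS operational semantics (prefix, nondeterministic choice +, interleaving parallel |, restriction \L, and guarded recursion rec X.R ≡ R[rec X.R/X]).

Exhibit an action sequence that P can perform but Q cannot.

Reachable graph of P (2 states):
  m0 = a.((b.0)\{b} | (c.0)\{c,d}) | ··a··> m1
  m1 = (b.0)\{b} | (c.0)\{c,d} | (no moves)
Reachable graph of Q (1 states):
  n0 = (b.0)\{b} | (c.0)\{c,d} | (no moves)
Executing a from P (initial set {m0}):
  step 1 (a): {m1}
  P completes σ.
Executing a from Q (initial set {n0}):
  step 1 (a): ∅ (Q stuck)

a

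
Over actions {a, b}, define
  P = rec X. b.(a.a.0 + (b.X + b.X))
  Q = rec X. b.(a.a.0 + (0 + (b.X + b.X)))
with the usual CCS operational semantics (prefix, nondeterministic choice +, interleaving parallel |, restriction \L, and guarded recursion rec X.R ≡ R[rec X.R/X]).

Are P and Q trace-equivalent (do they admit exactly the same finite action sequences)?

trace-equivalent

Reachable graph of P (4 states):
  p0 = rec X. b.(a.a.0 + (b.X + b.X)) has moves —b→ p1
  p1 = a.a.0 + (b.(rec X. b.(a.a.0 + (b.X + b.X))) + b.(rec X. b.(a.a.0 + (b.X + b.X)))) has moves —a→ p2, —b→ p0
  p2 = a.0 has moves —a→ p3
  p3 = 0 has moves (no moves)
Reachable graph of Q (4 states):
  q0 = rec X. b.(a.a.0 + (0 + (b.X + b.X))) has moves —b→ q1
  q1 = a.a.0 + (0 + (b.(rec X. b.(a.a.0 + (0 + (b.X + b.X)))) + b.(rec X. b.(a.a.0 + (0 + (b.X + b.X)))))) has moves —a→ q2, —b→ q0
  q2 = a.0 has moves —a→ q3
  q3 = 0 has moves (no moves)
Coarsest stable partition (strong bisimilarity classes):
  B0 = {p0, q0}
  B1 = {p1, q1}
  B2 = {p2, q2}
  B3 = {p3, q3}
p0 ∈ B0, q0 ∈ B0 → same block
Bisimilar ⇒ trace-equivalent.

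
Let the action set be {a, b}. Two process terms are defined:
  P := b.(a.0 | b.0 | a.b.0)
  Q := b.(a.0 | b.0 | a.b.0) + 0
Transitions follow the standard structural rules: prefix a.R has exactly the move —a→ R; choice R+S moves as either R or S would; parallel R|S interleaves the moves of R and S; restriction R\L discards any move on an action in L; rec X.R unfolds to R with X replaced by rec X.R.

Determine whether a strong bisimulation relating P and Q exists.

P ~ Q

Reachable graph of P (13 states):
  p0 = b.(a.0 | b.0 | a.b.0) | ··b··> p1
  p1 = a.0 | b.0 | a.b.0 | ··a··> p2, ··a··> p3, ··b··> p4
  p2 = 0 | b.0 | a.b.0 | ··a··> p5, ··b··> p6
  p3 = a.0 | b.0 | b.0 | ··a··> p5, ··b··> p7, ··b··> p8
  p4 = a.0 | 0 | a.b.0 | ··a··> p6, ··a··> p7
  p5 = 0 | b.0 | b.0 | ··b··> p10, ··b··> p9
  p6 = 0 | 0 | a.b.0 | ··a··> p9
  p7 = a.0 | 0 | b.0 | ··a··> p9, ··b··> p11
  p8 = a.0 | b.0 | 0 | ··a··> p10, ··b··> p11
  p9 = 0 | 0 | b.0 | ··b··> p12
  p10 = 0 | b.0 | 0 | ··b··> p12
  p11 = a.0 | 0 | 0 | ··a··> p12
  p12 = 0 | 0 | 0 | deadlocked
Reachable graph of Q (13 states):
  q0 = b.(a.0 | b.0 | a.b.0) + 0 | ··b··> q1
  q1 = a.0 | b.0 | a.b.0 | ··a··> q2, ··a··> q3, ··b··> q4
  q2 = 0 | b.0 | a.b.0 | ··a··> q5, ··b··> q6
  q3 = a.0 | b.0 | b.0 | ··a··> q5, ··b··> q7, ··b··> q8
  q4 = a.0 | 0 | a.b.0 | ··a··> q6, ··a··> q7
  q5 = 0 | b.0 | b.0 | ··b··> q10, ··b··> q9
  q6 = 0 | 0 | a.b.0 | ··a··> q9
  q7 = a.0 | 0 | b.0 | ··a··> q9, ··b··> q11
  q8 = a.0 | b.0 | 0 | ··a··> q10, ··b··> q11
  q9 = 0 | 0 | b.0 | ··b··> q12
  q10 = 0 | b.0 | 0 | ··b··> q12
  q11 = a.0 | 0 | 0 | ··a··> q12
  q12 = 0 | 0 | 0 | deadlocked
Bisimilarity quotient blocks:
  B0 = {p0, q0}
  B1 = {p1, q1}
  B2 = {p2, q2}
  B3 = {p6, q6}
  B4 = {p10, p9, q10, q9}
  B5 = {p12, q12}
  B6 = {p5, q5}
  B7 = {p4, q4}
  B8 = {p7, p8, q7, q8}
  B9 = {p11, q11}
  B10 = {p3, q3}
p0 ∈ B0, q0 ∈ B0 → same block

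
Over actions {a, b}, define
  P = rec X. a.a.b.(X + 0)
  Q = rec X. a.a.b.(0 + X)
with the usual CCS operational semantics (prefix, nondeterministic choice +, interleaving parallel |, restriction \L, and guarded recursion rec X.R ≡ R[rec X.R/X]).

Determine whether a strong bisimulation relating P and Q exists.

LTS(P): 4 reachable states
  p0 = rec X. a.a.b.(X + 0) has moves --a--▸ p1
  p1 = a.b.((rec X. a.a.b.(X + 0)) + 0) has moves --a--▸ p2
  p2 = b.((rec X. a.a.b.(X + 0)) + 0) has moves --b--▸ p3
  p3 = (rec X. a.a.b.(X + 0)) + 0 has moves --a--▸ p1
LTS(Q): 4 reachable states
  q0 = rec X. a.a.b.(0 + X) has moves --a--▸ q1
  q1 = a.b.(0 + (rec X. a.a.b.(0 + X))) has moves --a--▸ q2
  q2 = b.(0 + (rec X. a.a.b.(0 + X))) has moves --b--▸ q3
  q3 = 0 + (rec X. a.a.b.(0 + X)) has moves --a--▸ q1
Bisimilarity quotient blocks:
  B0 = {p0, p3, q0, q3}
  B1 = {p1, q1}
  B2 = {p2, q2}
p0 ∈ B0, q0 ∈ B0 → same block

bisimilar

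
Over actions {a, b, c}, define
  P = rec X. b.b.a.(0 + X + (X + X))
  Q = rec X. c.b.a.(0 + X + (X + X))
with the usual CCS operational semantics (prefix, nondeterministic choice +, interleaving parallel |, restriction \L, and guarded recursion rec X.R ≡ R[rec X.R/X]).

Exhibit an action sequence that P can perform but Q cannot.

b

P's transition system — 4 states:
  u0 = rec X. b.b.a.(0 + X + (X + X)) ⊢ ··b··> u1
  u1 = b.a.(0 + (rec X. b.b.a.(0 + X + (X + X))) + ((rec X. b.b.a.(0 + X + (X + X))) + (rec X. b.b.a.(0 + X + (X + X))))) ⊢ ··b··> u2
  u2 = a.(0 + (rec X. b.b.a.(0 + X + (X + X))) + ((rec X. b.b.a.(0 + X + (X + X))) + (rec X. b.b.a.(0 + X + (X + X))))) ⊢ ··a··> u3
  u3 = 0 + (rec X. b.b.a.(0 + X + (X + X))) + ((rec X. b.b.a.(0 + X + (X + X))) + (rec X. b.b.a.(0 + X + (X + X)))) ⊢ ··b··> u1
Q's transition system — 4 states:
  v0 = rec X. c.b.a.(0 + X + (X + X)) ⊢ ··c··> v1
  v1 = b.a.(0 + (rec X. c.b.a.(0 + X + (X + X))) + ((rec X. c.b.a.(0 + X + (X + X))) + (rec X. c.b.a.(0 + X + (X + X))))) ⊢ ··b··> v2
  v2 = a.(0 + (rec X. c.b.a.(0 + X + (X + X))) + ((rec X. c.b.a.(0 + X + (X + X))) + (rec X. c.b.a.(0 + X + (X + X))))) ⊢ ··a··> v3
  v3 = 0 + (rec X. c.b.a.(0 + X + (X + X))) + ((rec X. c.b.a.(0 + X + (X + X))) + (rec X. c.b.a.(0 + X + (X + X)))) ⊢ ··c··> v1
Executing b from P (initial set {u0}):
  step 1 (b): {u1}
  — P admits the full trace.
Executing b from Q (initial set {v0}):
  step 1 (b): ∅ (Q stuck)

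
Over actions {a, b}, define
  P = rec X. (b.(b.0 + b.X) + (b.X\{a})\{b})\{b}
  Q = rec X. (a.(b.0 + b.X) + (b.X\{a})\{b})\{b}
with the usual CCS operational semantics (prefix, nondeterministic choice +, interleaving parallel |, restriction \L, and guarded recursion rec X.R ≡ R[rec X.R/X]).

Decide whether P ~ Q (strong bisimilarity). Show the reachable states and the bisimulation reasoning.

Reachable graph of P (1 states):
  p0 = rec X. (b.(b.0 + b.X) + (b.X\{a})\{b})\{b} | stopped
Reachable graph of Q (2 states):
  q0 = rec X. (a.(b.0 + b.X) + (b.X\{a})\{b})\{b} | --a--▸ q1
  q1 = (b.0 + b.(rec X. (a.(b.0 + b.X) + (b.X\{a})\{b})\{b}))\{b} | stopped
Bisimilarity quotient blocks:
  B0 = {p0, q1}
  B1 = {q0}
p0 ∈ B0, q0 ∈ B1 → different blocks

not bisimilar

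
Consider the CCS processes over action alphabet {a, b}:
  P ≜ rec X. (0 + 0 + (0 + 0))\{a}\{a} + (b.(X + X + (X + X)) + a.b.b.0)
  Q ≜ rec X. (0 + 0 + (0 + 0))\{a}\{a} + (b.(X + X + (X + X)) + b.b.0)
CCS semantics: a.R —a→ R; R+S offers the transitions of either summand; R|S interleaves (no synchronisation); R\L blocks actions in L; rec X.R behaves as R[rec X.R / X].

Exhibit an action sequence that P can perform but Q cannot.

Reachable graph of P (5 states):
  s0 = rec X. (0 + 0 + (0 + 0))\{a}\{a} + (b.(X + X + (X + X)) + a.b.b.0) → -a-> s1, -b-> s2
  s1 = b.b.0 → -b-> s3
  s2 = (rec X. (0 + 0 + (0 + 0))\{a}\{a} + (b.(X + X + (X + X)) + a.b.b.0)) + (rec X. (0 + 0 + (0 + 0))\{a}\{a} + (b.(X + X + (X + X)) + a.b.b.0)) + ((rec X. (0 + 0 + (0 + 0))\{a}\{a} + (b.(X + X + (X + X)) + a.b.b.0)) + (rec X. (0 + 0 + (0 + 0))\{a}\{a} + (b.(X + X + (X + X)) + a.b.b.0))) → -a-> s1, -b-> s2
  s3 = b.0 → -b-> s4
  s4 = 0 → stopped
Reachable graph of Q (4 states):
  t0 = rec X. (0 + 0 + (0 + 0))\{a}\{a} + (b.(X + X + (X + X)) + b.b.0) → -b-> t1, -b-> t2
  t1 = (rec X. (0 + 0 + (0 + 0))\{a}\{a} + (b.(X + X + (X + X)) + b.b.0)) + (rec X. (0 + 0 + (0 + 0))\{a}\{a} + (b.(X + X + (X + X)) + b.b.0)) + ((rec X. (0 + 0 + (0 + 0))\{a}\{a} + (b.(X + X + (X + X)) + b.b.0)) + (rec X. (0 + 0 + (0 + 0))\{a}\{a} + (b.(X + X + (X + X)) + b.b.0))) → -b-> t1, -b-> t2
  t2 = b.0 → -b-> t3
  t3 = 0 → stopped
Run σ = ⟨a⟩ on P: start {s0}
  after a @ step 1: {s1}
  P completes σ.
Run σ = ⟨a⟩ on Q: start {t0}
  after a @ step 1: ∅  — Q cannot continue

a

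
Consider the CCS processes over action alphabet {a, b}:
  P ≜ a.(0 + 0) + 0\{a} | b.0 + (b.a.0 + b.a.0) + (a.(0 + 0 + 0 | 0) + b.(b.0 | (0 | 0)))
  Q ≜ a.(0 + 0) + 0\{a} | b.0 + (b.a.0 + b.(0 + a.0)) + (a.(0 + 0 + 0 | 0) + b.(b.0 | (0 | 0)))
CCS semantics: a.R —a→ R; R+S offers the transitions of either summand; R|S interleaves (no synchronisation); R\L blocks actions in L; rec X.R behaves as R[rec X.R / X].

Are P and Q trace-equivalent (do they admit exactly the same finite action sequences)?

traces(P) = traces(Q)

P's transition system — 8 states:
  s0 = a.(0 + 0) + 0\{a} | b.0 + (b.a.0 + b.a.0) + (a.(0 + 0 + 0 | 0) + b.(b.0 | (0 | 0))) ⊢ ··a··> s1, ··a··> s2, ··b··> s3, ··b··> s4, ··b··> s5
  s1 = 0 + 0 ⊢ ∅
  s2 = 0 + 0 + 0 | 0 ⊢ ∅
  s3 = 0\{a} | 0 ⊢ ∅
  s4 = a.0 ⊢ ··a··> s6
  s5 = b.0 | (0 | 0) ⊢ ··b··> s7
  s6 = 0 ⊢ ∅
  s7 = 0 | (0 | 0) ⊢ ∅
Q's transition system — 9 states:
  t0 = a.(0 + 0) + 0\{a} | b.0 + (b.a.0 + b.(0 + a.0)) + (a.(0 + 0 + 0 | 0) + b.(b.0 | (0 | 0))) ⊢ ··a··> t1, ··a··> t2, ··b··> t3, ··b··> t4, ··b··> t5, ··b··> t6
  t1 = 0 + 0 ⊢ ∅
  t2 = 0 + 0 + 0 | 0 ⊢ ∅
  t3 = 0 + a.0 ⊢ ··a··> t7
  t4 = 0\{a} | 0 ⊢ ∅
  t5 = a.0 ⊢ ··a··> t7
  t6 = b.0 | (0 | 0) ⊢ ··b··> t8
  t7 = 0 ⊢ ∅
  t8 = 0 | (0 | 0) ⊢ ∅
Bisimilarity quotient blocks:
  B0 = {s0, t0}
  B1 = {s4, t3, t5}
  B2 = {s1, s2, s3, s6, s7, t1, t2, t4, t7, t8}
  B3 = {s5, t6}
s0 ∈ B0, t0 ∈ B0 → same block
Bisimilar ⇒ trace-equivalent.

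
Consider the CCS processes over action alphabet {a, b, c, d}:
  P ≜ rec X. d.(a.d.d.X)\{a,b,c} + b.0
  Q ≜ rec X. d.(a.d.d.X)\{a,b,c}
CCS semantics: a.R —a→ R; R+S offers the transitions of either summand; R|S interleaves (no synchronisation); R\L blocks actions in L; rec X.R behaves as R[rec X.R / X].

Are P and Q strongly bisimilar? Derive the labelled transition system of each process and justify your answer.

LTS(P): 3 reachable states
  s0 = rec X. d.(a.d.d.X)\{a,b,c} + b.0 | ··b··> s1, ··d··> s2
  s1 = 0 | (no moves)
  s2 = (a.d.d.(rec X. d.(a.d.d.X)\{a,b,c} + b.0))\{a,b,c} | (no moves)
LTS(Q): 2 reachable states
  t0 = rec X. d.(a.d.d.X)\{a,b,c} | ··d··> t1
  t1 = (a.d.d.(rec X. d.(a.d.d.X)\{a,b,c}))\{a,b,c} | (no moves)
Bisimilarity quotient blocks:
  B0 = {s0}
  B1 = {s1, s2, t1}
  B2 = {t0}
s0 ∈ B0, t0 ∈ B2 → different blocks

NO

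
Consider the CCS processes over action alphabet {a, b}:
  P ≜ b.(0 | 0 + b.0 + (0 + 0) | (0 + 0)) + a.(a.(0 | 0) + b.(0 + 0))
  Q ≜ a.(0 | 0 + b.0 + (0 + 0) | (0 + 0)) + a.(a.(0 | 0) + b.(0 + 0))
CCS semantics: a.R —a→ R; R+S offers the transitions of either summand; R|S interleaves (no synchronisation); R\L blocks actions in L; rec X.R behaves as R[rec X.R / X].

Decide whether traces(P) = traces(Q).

trace-distinct — witness ⟨b⟩

LTS(P): 6 reachable states
  m0 = b.(0 | 0 + b.0 + (0 + 0) | (0 + 0)) + a.(a.(0 | 0) + b.(0 + 0)) has moves --a--▸ m1, --b--▸ m2
  m1 = a.(0 | 0) + b.(0 + 0) has moves --a--▸ m3, --b--▸ m4
  m2 = 0 | 0 + b.0 + (0 + 0) | (0 + 0) has moves --b--▸ m5
  m3 = 0 | 0 has moves stopped
  m4 = 0 + 0 has moves stopped
  m5 = 0 has moves stopped
LTS(Q): 6 reachable states
  n0 = a.(0 | 0 + b.0 + (0 + 0) | (0 + 0)) + a.(a.(0 | 0) + b.(0 + 0)) has moves --a--▸ n1, --a--▸ n2
  n1 = 0 | 0 + b.0 + (0 + 0) | (0 + 0) has moves --b--▸ n3
  n2 = a.(0 | 0) + b.(0 + 0) has moves --a--▸ n4, --b--▸ n5
  n3 = 0 has moves stopped
  n4 = 0 | 0 has moves stopped
  n5 = 0 + 0 has moves stopped
Run σ = ⟨b⟩ on P: start {m0}
  after b @ step 1: {m2}
  ✓ P
Run σ = ⟨b⟩ on Q: start {n0}
  after b @ step 1: ∅  — Q cannot continue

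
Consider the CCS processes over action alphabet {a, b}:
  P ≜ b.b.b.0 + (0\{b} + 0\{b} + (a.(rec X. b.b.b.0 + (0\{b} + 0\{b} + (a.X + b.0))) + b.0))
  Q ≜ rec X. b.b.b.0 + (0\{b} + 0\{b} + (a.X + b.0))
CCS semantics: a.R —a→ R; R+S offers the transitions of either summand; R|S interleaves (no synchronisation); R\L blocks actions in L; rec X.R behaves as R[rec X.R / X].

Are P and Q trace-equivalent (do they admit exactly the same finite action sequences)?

P's transition system — 5 states:
  m0 = b.b.b.0 + (0\{b} + 0\{b} + (a.(rec X. b.b.b.0 + (0\{b} + 0\{b} + (a.X + b.0))) + b.0)) ⊢ =a=> m1, =b=> m2, =b=> m3
  m1 = rec X. b.b.b.0 + (0\{b} + 0\{b} + (a.X + b.0)) ⊢ =a=> m1, =b=> m2, =b=> m3
  m2 = 0 ⊢ deadlocked
  m3 = b.b.0 ⊢ =b=> m4
  m4 = b.0 ⊢ =b=> m2
Q's transition system — 4 states:
  n0 = rec X. b.b.b.0 + (0\{b} + 0\{b} + (a.X + b.0)) ⊢ =a=> n0, =b=> n1, =b=> n2
  n1 = 0 ⊢ deadlocked
  n2 = b.b.0 ⊢ =b=> n3
  n3 = b.0 ⊢ =b=> n1
Bisimilarity quotient blocks:
  B0 = {m0, m1, n0}
  B1 = {m3, n2}
  B2 = {m4, n3}
  B3 = {m2, n1}
m0 ∈ B0, n0 ∈ B0 → same block
Bisimilar ⇒ trace-equivalent.

YES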